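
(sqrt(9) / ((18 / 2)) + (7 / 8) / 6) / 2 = 23 / 96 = 0.24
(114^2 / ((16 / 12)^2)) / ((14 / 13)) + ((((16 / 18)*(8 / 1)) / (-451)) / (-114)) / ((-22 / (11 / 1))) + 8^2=88777915375 / 12956328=6852.09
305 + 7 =312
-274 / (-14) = 137 / 7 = 19.57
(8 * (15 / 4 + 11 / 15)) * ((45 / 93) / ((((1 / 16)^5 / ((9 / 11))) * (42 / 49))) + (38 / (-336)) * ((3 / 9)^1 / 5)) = 111952368330749 / 6444900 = 17370691.30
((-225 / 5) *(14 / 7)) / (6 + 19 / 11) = -198 / 17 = -11.65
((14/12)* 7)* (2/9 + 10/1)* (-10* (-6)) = 45080/9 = 5008.89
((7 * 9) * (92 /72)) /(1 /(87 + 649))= 59248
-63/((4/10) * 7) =-45/2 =-22.50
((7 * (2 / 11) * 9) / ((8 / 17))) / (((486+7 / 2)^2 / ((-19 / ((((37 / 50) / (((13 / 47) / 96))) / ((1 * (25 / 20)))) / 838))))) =-4618375125 / 586688572448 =-0.01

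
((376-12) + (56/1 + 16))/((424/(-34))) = -1853/53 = -34.96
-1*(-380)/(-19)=-20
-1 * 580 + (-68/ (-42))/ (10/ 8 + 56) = -2789084/ 4809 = -579.97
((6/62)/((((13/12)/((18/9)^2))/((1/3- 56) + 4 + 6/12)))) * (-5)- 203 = -44969/403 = -111.59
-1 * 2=-2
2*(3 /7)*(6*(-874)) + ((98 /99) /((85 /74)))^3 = -18746251900761944 /4171194113625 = -4494.22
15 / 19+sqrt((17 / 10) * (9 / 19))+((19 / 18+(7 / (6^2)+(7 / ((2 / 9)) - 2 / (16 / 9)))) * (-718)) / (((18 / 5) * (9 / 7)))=-60390235 / 12312+3 * sqrt(3230) / 190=-4904.09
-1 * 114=-114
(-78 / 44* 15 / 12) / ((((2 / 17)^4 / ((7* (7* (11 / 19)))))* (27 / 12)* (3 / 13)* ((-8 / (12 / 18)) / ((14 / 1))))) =24207309035 / 32832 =737308.39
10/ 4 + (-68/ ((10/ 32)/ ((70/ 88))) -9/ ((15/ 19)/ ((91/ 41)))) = -883479/ 4510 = -195.89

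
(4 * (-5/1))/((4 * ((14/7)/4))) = -10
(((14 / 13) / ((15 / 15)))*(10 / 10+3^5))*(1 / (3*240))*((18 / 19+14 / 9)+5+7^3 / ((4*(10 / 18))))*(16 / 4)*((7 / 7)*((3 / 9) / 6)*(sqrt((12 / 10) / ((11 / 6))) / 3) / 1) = 236360299*sqrt(55) / 495173250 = 3.54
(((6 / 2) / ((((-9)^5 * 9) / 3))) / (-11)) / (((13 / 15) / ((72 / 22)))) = 20 / 3440151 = 0.00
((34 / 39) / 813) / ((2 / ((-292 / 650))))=-2482 / 10304775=-0.00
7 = 7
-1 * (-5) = 5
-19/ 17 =-1.12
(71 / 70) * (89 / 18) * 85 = 107423 / 252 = 426.28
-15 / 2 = -7.50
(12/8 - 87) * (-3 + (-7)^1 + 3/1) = 1197/2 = 598.50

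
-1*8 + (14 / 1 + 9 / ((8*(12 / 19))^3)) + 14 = 1972939 / 98304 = 20.07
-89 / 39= -2.28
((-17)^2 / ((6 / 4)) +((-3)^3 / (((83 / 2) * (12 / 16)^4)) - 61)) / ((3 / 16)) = 516368 / 747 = 691.26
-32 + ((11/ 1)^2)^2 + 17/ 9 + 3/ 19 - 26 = 2494043/ 171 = 14585.05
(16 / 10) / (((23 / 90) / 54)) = 7776 / 23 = 338.09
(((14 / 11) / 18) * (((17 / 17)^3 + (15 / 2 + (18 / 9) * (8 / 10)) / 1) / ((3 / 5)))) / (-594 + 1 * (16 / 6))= -707 / 351252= -0.00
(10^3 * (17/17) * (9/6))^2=2250000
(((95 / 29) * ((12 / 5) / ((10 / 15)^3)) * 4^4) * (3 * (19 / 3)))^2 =14008911151104 / 841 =16657444888.35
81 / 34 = 2.38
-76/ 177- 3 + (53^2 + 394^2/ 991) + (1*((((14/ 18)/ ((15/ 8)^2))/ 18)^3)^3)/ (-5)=192096870785965100915562742406058103573639317494/ 64849032837500557900188880753726959228515625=2962.22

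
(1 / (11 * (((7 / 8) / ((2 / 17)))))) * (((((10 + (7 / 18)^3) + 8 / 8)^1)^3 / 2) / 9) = 268273726087375 / 292108849978176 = 0.92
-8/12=-2/3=-0.67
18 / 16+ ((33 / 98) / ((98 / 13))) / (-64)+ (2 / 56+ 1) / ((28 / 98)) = 2919187 / 614656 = 4.75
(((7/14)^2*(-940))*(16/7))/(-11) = 3760/77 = 48.83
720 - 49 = 671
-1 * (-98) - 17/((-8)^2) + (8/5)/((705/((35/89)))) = 392473559/4015680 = 97.74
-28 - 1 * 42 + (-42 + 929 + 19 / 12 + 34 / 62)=304717 / 372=819.13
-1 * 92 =-92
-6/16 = -3/8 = -0.38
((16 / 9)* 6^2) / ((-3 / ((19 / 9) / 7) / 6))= -2432 / 63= -38.60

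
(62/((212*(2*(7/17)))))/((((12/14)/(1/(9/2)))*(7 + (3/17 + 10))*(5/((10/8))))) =8959/6685632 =0.00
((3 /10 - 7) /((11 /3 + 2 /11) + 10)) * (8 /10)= -0.39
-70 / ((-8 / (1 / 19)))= 35 / 76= 0.46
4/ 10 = 2/ 5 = 0.40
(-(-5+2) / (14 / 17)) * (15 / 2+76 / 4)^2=143259 / 56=2558.20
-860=-860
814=814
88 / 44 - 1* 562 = -560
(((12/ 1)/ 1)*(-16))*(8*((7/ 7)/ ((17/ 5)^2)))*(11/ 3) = -140800/ 289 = -487.20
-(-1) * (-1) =-1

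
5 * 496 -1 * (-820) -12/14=23094/7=3299.14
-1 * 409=-409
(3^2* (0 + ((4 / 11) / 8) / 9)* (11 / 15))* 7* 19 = 133 / 30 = 4.43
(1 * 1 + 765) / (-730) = -1.05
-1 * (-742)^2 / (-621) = 550564 / 621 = 886.58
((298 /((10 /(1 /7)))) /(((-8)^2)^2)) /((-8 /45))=-1341 /229376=-0.01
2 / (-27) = -2 / 27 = -0.07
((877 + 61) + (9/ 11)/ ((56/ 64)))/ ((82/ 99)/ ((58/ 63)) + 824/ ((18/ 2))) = 18869778/ 1858073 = 10.16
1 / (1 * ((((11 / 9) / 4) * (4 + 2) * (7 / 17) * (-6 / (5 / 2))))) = -85 / 154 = -0.55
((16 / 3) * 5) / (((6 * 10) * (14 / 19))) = 38 / 63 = 0.60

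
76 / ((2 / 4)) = 152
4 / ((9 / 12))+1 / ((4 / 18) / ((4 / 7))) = 166 / 21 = 7.90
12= 12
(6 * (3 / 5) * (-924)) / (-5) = 16632 / 25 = 665.28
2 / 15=0.13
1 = 1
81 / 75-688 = -17173 / 25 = -686.92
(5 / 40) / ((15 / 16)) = 2 / 15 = 0.13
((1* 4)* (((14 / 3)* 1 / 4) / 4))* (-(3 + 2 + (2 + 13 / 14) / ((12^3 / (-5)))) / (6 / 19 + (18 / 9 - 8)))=2294345 / 2239488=1.02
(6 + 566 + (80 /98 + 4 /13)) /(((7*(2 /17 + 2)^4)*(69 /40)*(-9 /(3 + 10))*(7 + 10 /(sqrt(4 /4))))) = -1121023775 /5590050732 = -0.20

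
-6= -6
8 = 8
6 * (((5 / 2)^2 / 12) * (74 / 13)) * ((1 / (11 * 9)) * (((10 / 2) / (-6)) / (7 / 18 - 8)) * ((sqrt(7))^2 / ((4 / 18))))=0.62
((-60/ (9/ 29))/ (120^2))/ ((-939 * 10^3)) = 29/ 2028240000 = 0.00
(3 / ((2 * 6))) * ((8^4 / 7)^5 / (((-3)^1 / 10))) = -2882303761517117440 / 50421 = -57164748051746.64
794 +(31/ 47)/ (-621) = 23174447/ 29187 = 794.00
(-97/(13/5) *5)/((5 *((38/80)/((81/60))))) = -106.03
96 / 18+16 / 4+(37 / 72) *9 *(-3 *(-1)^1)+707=17525 / 24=730.21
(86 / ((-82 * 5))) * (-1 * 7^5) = 722701 / 205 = 3525.37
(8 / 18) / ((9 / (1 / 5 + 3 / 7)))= 88 / 2835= 0.03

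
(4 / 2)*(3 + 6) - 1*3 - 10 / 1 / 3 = 35 / 3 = 11.67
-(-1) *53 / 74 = 53 / 74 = 0.72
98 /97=1.01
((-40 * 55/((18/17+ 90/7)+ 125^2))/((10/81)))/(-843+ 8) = 424116/310792177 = 0.00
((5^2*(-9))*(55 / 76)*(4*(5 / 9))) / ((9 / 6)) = -241.23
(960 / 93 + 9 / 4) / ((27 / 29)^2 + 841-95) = 1311119 / 77886260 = 0.02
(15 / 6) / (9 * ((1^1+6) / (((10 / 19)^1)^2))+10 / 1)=250 / 23743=0.01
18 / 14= 9 / 7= 1.29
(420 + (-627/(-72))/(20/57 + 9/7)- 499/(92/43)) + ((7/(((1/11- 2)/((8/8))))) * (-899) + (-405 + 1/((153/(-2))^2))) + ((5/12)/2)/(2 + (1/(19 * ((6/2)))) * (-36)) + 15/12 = 225589166289613/73128592368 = 3084.83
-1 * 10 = -10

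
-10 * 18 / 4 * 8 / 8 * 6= -270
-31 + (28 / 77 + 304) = 3007 / 11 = 273.36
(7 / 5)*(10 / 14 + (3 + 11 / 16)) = 6.16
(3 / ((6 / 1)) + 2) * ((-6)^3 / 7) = -540 / 7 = -77.14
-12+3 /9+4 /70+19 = 776 /105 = 7.39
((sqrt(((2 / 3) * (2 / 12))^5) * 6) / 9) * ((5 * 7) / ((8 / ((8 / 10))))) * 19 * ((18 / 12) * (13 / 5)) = 1729 / 2430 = 0.71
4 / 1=4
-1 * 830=-830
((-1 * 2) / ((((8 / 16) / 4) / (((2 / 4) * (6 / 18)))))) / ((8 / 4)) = -4 / 3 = -1.33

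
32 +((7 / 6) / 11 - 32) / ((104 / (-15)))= 83741 / 2288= 36.60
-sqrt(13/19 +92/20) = -sqrt(47690)/95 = -2.30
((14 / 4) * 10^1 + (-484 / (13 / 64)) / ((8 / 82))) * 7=-2219343 / 13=-170718.69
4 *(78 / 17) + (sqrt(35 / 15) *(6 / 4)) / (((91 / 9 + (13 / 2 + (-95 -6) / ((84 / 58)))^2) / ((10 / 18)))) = 245 *sqrt(21) / 3536086 + 312 / 17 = 18.35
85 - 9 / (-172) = 85.05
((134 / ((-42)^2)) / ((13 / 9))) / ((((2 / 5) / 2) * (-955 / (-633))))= 42411 / 243334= 0.17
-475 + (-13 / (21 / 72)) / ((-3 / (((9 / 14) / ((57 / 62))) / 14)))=-3090739 / 6517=-474.26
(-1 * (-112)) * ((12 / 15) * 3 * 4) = 5376 / 5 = 1075.20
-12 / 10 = -6 / 5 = -1.20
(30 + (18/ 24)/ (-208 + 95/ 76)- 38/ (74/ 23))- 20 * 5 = -2503440/ 30599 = -81.81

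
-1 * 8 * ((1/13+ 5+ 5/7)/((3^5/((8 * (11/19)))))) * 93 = -11501248/140049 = -82.12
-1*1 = -1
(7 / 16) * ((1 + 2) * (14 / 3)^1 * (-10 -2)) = -73.50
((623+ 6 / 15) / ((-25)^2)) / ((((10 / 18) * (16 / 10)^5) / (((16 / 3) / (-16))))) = -0.06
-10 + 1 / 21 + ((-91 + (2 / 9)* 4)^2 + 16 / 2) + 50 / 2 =8143.06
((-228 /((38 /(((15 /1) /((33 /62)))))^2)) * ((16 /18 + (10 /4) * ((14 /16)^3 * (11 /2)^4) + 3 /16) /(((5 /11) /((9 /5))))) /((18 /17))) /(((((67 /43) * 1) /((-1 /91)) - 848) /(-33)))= -158863109604505 /6624534528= -23981.02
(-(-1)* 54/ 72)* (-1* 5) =-15/ 4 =-3.75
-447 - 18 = -465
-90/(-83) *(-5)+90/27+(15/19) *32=23.17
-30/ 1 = -30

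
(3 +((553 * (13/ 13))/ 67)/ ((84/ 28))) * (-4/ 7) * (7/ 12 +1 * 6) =-91324/ 4221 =-21.64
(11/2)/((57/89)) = 979/114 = 8.59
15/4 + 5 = 35/4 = 8.75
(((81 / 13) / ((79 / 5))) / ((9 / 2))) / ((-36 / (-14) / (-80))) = -2.73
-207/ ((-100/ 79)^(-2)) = -331.68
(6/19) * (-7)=-42/19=-2.21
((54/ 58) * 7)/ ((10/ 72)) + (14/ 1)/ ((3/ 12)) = 14924/ 145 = 102.92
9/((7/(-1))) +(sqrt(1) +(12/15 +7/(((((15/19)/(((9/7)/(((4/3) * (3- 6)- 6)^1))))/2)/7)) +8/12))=-7759/525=-14.78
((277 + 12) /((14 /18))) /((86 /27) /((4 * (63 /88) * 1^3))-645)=-632043 /1095253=-0.58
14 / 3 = 4.67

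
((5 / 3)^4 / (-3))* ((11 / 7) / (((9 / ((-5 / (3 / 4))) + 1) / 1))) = 137500 / 11907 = 11.55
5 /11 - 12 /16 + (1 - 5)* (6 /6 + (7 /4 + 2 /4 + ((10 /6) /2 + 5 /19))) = -17.68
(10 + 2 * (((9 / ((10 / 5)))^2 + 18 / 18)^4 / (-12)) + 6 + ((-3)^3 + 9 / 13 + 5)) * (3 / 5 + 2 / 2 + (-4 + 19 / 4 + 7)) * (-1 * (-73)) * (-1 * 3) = 9265126301959 / 133120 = 69599806.96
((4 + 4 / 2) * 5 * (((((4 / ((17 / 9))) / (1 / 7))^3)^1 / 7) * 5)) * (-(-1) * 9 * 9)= 27776649600 / 4913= 5653704.38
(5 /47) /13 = 5 /611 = 0.01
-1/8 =-0.12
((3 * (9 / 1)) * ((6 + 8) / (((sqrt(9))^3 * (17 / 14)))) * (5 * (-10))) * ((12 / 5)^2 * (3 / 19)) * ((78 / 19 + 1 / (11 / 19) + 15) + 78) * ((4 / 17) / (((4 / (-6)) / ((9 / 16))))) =10287.08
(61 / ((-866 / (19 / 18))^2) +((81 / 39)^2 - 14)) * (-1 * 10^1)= 1988819706895 / 20532295368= 96.86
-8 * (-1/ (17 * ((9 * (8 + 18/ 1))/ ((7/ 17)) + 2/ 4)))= 112/ 135371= 0.00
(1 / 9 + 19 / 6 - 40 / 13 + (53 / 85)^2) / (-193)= -996881 / 326295450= -0.00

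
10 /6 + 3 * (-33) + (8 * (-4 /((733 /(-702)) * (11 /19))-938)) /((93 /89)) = -1806640860 /249953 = -7227.92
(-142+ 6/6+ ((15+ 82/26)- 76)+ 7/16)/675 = -41269/140400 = -0.29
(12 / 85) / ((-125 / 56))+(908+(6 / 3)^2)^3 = 8059599359328 / 10625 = 758550527.94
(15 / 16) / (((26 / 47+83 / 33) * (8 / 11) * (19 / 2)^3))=255915 / 522271696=0.00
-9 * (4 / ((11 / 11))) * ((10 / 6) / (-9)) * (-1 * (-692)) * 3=13840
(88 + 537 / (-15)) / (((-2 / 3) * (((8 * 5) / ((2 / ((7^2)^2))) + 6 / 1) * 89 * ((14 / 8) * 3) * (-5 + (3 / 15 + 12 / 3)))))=261 / 59840396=0.00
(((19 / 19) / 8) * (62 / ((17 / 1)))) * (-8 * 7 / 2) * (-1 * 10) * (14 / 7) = 255.29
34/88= 17/44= 0.39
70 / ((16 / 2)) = 35 / 4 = 8.75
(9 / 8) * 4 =9 / 2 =4.50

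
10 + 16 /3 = 46 /3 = 15.33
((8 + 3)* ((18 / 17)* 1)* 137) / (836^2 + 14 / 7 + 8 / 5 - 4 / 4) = 15070 / 6600709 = 0.00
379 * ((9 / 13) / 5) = 3411 / 65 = 52.48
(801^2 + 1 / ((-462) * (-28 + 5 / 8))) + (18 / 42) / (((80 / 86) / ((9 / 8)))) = 10386553348307 / 16188480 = 641601.52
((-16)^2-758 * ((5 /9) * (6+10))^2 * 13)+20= -63043244 /81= -778311.65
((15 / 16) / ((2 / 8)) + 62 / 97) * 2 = 1703 / 194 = 8.78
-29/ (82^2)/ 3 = -29/ 20172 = -0.00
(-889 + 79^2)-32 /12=16048 /3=5349.33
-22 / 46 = -11 / 23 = -0.48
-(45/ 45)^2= -1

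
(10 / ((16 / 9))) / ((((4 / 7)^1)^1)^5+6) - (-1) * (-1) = -58613 / 814928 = -0.07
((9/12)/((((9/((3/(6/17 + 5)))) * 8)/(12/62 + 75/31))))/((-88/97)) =-133569/7943936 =-0.02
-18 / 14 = -9 / 7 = -1.29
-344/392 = -43/49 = -0.88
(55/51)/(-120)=-11/1224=-0.01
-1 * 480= -480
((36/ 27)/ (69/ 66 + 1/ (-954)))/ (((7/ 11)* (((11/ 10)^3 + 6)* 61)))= 1923900/ 428856169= 0.00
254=254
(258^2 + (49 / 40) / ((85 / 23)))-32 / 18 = 2036814143 / 30600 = 66562.55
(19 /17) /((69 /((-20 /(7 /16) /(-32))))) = 190 /8211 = 0.02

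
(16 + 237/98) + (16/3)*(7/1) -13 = 12569/294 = 42.75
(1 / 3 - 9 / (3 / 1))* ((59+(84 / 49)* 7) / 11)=-568 / 33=-17.21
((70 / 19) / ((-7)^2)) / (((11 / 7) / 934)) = 44.69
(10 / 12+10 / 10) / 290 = 11 / 1740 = 0.01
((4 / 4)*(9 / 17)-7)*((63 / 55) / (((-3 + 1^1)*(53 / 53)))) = 63 / 17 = 3.71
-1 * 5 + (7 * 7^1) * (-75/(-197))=2690/197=13.65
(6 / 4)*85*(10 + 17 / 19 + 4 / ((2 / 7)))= 120615 / 38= 3174.08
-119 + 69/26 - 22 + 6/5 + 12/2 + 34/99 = -1683431/12870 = -130.80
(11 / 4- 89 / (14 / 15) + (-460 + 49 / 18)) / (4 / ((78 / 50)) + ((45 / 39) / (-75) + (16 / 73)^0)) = -9007115 / 58128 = -154.95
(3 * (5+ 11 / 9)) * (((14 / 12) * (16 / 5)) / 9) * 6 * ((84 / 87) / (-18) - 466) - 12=-152669780 / 7047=-21664.51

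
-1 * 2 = -2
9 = 9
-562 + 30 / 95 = -10672 / 19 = -561.68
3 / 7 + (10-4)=6.43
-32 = -32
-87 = -87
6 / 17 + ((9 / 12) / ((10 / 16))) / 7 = 312 / 595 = 0.52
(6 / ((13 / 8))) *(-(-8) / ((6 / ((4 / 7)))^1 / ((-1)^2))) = 256 / 91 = 2.81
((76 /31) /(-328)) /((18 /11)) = -209 /45756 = -0.00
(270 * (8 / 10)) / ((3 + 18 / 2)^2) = 1.50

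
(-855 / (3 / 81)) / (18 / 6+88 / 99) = -41553 / 7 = -5936.14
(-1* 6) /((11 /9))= -54 /11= -4.91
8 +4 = 12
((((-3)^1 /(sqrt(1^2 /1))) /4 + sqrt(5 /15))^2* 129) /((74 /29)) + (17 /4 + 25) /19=1053431 /22496 - 3741* sqrt(3) /148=3.05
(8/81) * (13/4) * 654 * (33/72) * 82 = 639067/81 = 7889.72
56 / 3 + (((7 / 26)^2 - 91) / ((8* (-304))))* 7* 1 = 93356599 / 4932096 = 18.93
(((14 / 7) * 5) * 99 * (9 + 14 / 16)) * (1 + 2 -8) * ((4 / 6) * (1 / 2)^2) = -65175 / 8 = -8146.88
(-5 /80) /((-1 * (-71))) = -1 /1136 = -0.00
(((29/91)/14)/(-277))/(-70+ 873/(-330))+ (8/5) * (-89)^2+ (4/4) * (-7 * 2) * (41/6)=266024036964496/21150059385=12577.93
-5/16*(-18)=45/8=5.62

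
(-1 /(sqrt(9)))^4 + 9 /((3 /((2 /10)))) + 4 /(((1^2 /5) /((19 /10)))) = 15638 /405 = 38.61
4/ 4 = 1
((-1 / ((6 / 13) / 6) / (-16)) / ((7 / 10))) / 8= 65 / 448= 0.15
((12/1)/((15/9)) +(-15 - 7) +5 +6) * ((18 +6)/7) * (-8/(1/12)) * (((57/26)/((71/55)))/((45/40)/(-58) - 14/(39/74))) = -19103496192/239084335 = -79.90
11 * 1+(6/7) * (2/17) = 1321/119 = 11.10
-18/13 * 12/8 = -27/13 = -2.08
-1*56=-56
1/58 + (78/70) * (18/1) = 20.07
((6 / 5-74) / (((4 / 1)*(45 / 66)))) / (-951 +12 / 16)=1144 / 40725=0.03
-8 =-8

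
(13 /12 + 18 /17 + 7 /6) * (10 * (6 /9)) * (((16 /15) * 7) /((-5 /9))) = -5040 /17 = -296.47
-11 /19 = -0.58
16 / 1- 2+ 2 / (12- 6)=14.33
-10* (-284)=2840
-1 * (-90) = 90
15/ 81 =5/ 27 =0.19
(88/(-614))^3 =-85184/28934443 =-0.00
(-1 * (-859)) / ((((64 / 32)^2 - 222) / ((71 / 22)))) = -12.72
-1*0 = 0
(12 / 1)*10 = 120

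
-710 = -710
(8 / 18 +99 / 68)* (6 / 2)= 1163 / 204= 5.70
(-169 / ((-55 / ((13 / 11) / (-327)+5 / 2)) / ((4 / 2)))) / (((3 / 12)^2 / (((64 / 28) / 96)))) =24280568 / 4154535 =5.84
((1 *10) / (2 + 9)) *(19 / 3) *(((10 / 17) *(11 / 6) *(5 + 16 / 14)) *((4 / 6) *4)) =326800 / 3213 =101.71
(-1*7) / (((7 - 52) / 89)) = 623 / 45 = 13.84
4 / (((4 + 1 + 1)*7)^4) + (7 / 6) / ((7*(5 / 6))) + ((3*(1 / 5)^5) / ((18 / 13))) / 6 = 243243271 / 1215506250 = 0.20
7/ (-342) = -7/ 342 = -0.02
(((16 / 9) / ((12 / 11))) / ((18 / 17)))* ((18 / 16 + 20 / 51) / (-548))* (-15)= 34045 / 532656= 0.06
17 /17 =1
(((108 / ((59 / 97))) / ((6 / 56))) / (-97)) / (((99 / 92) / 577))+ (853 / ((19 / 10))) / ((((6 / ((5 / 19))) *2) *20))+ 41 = -51277706551 / 5622936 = -9119.38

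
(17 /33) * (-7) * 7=-833 /33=-25.24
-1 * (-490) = 490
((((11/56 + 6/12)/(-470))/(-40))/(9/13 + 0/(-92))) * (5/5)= 169/3158400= 0.00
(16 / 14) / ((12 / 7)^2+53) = 56 / 2741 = 0.02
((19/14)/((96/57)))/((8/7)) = 361/512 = 0.71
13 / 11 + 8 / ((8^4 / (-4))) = 1653 / 1408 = 1.17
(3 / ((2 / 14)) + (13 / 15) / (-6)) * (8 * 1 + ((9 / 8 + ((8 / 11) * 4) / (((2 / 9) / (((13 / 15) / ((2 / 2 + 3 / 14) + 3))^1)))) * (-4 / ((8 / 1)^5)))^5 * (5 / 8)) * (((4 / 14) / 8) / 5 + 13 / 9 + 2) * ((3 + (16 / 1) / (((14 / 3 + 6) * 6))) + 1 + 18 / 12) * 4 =1045357031318090005376776503618169195862256332957453 / 78923474460158548090493096355785456222208000000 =13245.20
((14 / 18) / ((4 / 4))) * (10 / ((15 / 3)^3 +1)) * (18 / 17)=10 / 153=0.07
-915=-915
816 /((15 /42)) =11424 /5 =2284.80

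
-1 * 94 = -94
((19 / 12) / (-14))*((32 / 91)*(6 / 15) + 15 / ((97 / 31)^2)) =-136059019 / 719223960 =-0.19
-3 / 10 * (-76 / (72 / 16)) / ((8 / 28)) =266 / 15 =17.73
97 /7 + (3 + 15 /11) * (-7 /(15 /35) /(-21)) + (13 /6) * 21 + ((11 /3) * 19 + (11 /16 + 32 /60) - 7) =2340281 /18480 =126.64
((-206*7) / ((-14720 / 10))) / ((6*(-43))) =-721 / 189888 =-0.00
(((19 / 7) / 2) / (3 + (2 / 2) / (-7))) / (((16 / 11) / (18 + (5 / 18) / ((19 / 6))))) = 11341 / 1920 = 5.91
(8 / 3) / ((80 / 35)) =7 / 6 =1.17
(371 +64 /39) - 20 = 13753 /39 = 352.64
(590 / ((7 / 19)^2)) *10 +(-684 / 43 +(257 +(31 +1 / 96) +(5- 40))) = 8840186587 / 202272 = 43704.45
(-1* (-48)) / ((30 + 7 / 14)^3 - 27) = 384 / 226765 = 0.00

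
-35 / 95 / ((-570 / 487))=3409 / 10830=0.31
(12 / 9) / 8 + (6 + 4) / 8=17 / 12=1.42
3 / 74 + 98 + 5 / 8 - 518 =-124123 / 296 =-419.33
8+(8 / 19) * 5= 192 / 19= 10.11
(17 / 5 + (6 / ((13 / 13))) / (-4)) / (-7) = -19 / 70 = -0.27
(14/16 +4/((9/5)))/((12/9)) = 223/96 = 2.32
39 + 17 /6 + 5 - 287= -240.17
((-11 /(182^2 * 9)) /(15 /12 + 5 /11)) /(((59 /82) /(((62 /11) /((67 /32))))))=-1789568 /22095985275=-0.00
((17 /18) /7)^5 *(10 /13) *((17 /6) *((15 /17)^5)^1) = 265625 /5096958048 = 0.00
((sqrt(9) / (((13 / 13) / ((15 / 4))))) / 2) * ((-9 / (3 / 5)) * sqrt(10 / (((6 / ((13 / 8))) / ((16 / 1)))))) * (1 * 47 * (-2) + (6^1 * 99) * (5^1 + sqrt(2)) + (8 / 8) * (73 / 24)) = -5182275 * sqrt(390) / 64 - 66825 * sqrt(195) / 2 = -2065669.72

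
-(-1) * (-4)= -4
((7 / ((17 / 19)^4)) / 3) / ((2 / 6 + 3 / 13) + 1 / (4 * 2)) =94873688 / 17957015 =5.28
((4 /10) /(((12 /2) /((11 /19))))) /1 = 11 /285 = 0.04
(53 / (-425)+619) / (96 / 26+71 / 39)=112.26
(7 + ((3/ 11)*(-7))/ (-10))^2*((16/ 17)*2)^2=160174336/ 874225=183.22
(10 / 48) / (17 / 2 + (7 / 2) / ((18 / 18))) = 5 / 288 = 0.02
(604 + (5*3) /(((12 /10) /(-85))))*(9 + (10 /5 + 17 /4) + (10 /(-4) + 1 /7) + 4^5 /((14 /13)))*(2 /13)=-3535035 /52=-67981.44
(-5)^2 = 25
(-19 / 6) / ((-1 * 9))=19 / 54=0.35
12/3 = 4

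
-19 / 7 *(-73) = 1387 / 7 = 198.14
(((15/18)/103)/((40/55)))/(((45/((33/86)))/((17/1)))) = 2057/1275552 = 0.00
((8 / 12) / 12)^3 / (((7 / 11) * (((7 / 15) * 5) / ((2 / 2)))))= 11 / 95256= 0.00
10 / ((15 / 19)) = 38 / 3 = 12.67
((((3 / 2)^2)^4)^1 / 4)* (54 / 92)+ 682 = 32302075 / 47104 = 685.76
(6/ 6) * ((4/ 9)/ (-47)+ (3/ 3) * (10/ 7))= 4202/ 2961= 1.42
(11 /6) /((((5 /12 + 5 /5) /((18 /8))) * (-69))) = -33 /782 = -0.04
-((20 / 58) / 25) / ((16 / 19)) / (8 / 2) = -19 / 4640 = -0.00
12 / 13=0.92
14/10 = 7/5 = 1.40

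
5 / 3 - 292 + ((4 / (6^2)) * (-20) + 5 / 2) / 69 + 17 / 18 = -179708 / 621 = -289.38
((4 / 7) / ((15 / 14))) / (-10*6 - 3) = -8 / 945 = -0.01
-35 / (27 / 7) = -245 / 27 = -9.07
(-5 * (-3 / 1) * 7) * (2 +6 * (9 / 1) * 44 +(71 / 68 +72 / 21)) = 17010855 / 68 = 250159.63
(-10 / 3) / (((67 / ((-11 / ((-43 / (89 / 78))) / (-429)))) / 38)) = 16910 / 13146003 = 0.00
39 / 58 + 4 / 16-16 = -1749 / 116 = -15.08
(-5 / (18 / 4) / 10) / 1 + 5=44 / 9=4.89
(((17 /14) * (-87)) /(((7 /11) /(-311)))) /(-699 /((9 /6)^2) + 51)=-198.83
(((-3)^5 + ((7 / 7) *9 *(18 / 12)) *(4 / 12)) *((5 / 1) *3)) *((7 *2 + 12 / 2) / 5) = -14310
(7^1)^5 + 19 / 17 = 285738 / 17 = 16808.12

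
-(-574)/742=41/53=0.77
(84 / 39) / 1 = 28 / 13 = 2.15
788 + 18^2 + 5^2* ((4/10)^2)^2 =27816/25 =1112.64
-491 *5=-2455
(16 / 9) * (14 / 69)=0.36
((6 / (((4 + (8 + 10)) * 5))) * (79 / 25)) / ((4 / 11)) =237 / 500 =0.47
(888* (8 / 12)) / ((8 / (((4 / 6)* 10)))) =1480 / 3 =493.33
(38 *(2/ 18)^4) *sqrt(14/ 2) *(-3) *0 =0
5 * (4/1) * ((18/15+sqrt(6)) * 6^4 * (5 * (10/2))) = 777600+648000 * sqrt(6) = 2364869.35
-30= -30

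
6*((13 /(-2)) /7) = -39 /7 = -5.57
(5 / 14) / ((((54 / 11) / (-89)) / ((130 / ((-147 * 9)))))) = 318175 / 500094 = 0.64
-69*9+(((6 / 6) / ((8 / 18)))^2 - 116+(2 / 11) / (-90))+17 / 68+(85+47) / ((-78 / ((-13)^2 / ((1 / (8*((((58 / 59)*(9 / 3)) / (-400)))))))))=-1670106307 / 2336400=-714.82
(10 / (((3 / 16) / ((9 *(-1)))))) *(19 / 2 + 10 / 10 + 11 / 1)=-10320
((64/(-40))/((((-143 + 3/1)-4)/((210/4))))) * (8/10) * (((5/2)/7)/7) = 1/42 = 0.02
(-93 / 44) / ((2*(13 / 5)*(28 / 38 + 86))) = -8835 / 1885312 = -0.00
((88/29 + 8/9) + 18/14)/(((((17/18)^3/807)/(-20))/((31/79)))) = -3085604785440/78789781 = -39162.50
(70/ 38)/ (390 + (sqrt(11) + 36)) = 2982/ 689567 - 7 * sqrt(11)/ 689567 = 0.00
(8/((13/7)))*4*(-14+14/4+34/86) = -97328/559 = -174.11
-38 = -38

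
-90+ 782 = 692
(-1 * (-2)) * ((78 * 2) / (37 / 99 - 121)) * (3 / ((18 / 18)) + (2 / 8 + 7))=-158301 / 5971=-26.51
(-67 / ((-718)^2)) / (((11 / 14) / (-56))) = 13132 / 1417691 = 0.01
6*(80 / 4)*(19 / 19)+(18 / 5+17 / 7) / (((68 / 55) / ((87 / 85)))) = 5057127 / 40460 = 124.99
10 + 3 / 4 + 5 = 63 / 4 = 15.75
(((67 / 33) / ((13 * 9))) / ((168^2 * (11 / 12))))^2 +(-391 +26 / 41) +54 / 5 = -776426956549162102859 / 2045565872339109120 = -379.57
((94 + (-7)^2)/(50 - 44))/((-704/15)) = -0.51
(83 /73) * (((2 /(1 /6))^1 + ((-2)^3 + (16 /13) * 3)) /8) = 2075 /1898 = 1.09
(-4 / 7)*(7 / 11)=-4 / 11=-0.36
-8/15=-0.53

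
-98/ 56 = -7/ 4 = -1.75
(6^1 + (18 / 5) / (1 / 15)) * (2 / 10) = 12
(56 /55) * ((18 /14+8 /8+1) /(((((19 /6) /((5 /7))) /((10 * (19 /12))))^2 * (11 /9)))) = 207000 /5929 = 34.91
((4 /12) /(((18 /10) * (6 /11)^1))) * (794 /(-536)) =-21835 /43416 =-0.50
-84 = -84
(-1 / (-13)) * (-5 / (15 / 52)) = -4 / 3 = -1.33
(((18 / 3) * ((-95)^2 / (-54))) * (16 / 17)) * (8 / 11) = -1155200 / 1683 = -686.39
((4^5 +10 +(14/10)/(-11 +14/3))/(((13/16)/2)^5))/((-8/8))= -3295347212288/35272835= -93424.51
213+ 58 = 271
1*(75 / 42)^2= 3.19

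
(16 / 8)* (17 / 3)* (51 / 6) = 96.33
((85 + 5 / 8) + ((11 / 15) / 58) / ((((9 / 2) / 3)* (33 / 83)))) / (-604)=-2682439 / 18917280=-0.14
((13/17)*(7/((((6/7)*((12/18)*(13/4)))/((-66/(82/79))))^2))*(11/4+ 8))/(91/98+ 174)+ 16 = 9250627525/23033062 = 401.62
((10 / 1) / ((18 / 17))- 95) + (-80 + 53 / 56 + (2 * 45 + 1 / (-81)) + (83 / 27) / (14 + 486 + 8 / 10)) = -13242058 / 177471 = -74.62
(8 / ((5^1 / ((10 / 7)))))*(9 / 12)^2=9 / 7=1.29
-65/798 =-0.08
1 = 1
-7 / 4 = -1.75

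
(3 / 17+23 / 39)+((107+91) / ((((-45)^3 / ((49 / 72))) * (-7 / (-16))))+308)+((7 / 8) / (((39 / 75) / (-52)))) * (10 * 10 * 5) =-874846784818 / 20138625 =-43441.24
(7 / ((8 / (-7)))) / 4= -49 / 32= -1.53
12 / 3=4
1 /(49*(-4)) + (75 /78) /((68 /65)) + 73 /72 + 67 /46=583580 /172431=3.38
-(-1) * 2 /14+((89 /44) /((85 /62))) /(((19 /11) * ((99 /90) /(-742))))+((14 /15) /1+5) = -212686876 /373065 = -570.11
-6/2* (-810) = 2430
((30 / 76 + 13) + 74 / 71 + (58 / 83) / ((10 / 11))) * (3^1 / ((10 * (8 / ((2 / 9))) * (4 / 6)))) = 17025327 / 89573600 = 0.19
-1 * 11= -11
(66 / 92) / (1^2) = 33 / 46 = 0.72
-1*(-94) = 94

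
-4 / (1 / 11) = -44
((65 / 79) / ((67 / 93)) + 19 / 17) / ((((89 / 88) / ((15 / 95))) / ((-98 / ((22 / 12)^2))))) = -17216527104 / 1673736581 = -10.29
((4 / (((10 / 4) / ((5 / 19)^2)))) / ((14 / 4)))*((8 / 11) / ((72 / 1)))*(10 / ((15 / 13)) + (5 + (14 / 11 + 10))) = 65840 / 8255709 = 0.01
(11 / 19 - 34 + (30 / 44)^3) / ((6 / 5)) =-33486775 / 1213872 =-27.59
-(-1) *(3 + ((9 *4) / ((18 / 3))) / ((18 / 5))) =14 / 3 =4.67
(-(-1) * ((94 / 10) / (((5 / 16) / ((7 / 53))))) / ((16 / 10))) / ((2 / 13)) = 4277 / 265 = 16.14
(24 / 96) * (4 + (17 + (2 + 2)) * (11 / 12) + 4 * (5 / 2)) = 133 / 16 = 8.31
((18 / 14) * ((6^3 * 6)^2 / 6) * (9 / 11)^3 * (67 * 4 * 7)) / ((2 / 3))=738337358592 / 1331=554723785.57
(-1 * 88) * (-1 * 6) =528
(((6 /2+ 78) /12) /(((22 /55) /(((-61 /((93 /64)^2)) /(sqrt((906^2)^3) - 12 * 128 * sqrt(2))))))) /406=-302428815840 /187312227384804494987 - 624640 * sqrt(2) /187312227384804494987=-0.00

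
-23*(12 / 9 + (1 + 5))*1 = -506 / 3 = -168.67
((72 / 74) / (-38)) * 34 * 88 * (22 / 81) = -131648 / 6327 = -20.81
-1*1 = -1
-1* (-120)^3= 1728000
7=7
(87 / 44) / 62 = 87 / 2728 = 0.03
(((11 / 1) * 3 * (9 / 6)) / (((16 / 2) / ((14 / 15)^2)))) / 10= 539 / 1000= 0.54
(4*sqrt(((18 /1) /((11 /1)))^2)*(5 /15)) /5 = 24 /55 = 0.44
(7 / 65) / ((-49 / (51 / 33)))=-17 / 5005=-0.00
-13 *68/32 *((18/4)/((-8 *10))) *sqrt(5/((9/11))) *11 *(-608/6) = -46189 *sqrt(55)/80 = -4281.83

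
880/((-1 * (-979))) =80/89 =0.90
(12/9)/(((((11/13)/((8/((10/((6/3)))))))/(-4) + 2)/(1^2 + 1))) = 3328/2331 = 1.43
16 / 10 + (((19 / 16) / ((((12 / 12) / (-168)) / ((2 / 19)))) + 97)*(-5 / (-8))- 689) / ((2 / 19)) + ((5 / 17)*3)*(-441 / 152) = -78750113 / 12920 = -6095.21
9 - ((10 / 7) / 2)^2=416 / 49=8.49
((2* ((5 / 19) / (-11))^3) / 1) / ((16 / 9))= -1125 / 73034632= -0.00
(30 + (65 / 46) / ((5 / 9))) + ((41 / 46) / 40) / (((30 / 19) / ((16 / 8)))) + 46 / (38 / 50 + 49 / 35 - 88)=948734467 / 29614800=32.04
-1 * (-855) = 855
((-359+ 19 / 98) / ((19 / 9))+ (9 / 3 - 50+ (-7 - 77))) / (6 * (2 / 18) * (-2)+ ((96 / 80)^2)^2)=-1050729375 / 2584456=-406.56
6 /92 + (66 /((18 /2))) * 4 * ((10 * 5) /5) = 40489 /138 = 293.40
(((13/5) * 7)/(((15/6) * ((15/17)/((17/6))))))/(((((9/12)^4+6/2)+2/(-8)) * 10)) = 3366272/4415625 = 0.76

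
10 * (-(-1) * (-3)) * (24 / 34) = -360 / 17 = -21.18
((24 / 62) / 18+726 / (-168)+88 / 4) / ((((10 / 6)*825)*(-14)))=-46091 / 50127000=-0.00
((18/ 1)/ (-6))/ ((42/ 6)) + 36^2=9069/ 7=1295.57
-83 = -83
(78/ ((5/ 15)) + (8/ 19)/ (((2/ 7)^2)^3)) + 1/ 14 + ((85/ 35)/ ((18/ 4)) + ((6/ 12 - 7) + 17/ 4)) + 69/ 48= 2757355/ 2736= 1007.81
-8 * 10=-80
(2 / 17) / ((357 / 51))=2 / 119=0.02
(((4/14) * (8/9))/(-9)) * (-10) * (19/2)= 1520/567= 2.68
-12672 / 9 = -1408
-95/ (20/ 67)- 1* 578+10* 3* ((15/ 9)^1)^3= -27265/ 36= -757.36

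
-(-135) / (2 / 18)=1215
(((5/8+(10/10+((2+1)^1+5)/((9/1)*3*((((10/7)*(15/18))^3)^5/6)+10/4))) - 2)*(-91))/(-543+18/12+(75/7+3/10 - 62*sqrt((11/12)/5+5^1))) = -799842204685065579058720881/17327414364489585761846852224+3116025895704910695602277*sqrt(4665)/17327414364489585761846852224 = -0.03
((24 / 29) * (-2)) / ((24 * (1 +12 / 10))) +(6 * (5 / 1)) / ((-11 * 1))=-80 / 29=-2.76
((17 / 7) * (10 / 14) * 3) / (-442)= -15 / 1274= -0.01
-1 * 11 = -11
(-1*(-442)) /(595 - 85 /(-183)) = 2379 /3205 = 0.74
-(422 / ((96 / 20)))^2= -1113025 / 144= -7729.34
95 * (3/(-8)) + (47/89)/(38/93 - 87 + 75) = -13689219/383768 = -35.67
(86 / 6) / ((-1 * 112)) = -43 / 336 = -0.13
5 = 5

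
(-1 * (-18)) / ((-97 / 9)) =-1.67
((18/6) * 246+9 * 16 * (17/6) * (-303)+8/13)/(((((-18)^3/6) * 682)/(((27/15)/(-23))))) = -159751/11011572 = -0.01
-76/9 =-8.44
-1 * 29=-29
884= 884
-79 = -79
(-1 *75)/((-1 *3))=25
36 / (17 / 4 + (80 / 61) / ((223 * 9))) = 17629488 / 2081579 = 8.47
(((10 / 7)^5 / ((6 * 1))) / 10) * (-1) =-5000 / 50421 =-0.10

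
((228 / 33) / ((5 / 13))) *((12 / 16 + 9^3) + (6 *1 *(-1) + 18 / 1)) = 13324.53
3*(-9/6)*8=-36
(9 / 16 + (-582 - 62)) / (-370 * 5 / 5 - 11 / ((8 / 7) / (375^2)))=2059 / 4332434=0.00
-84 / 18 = -14 / 3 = -4.67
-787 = -787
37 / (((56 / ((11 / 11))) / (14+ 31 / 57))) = 30673 / 3192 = 9.61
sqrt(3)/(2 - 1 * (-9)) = 0.16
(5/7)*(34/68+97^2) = 94095/14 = 6721.07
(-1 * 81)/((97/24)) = -1944/97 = -20.04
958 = 958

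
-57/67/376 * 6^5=-55404/3149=-17.59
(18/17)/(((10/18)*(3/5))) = 54/17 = 3.18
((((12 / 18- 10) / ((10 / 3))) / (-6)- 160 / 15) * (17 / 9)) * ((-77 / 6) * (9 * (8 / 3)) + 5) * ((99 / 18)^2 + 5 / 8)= 7209683 / 40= 180242.08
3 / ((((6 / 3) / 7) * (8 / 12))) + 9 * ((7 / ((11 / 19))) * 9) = 43785 / 44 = 995.11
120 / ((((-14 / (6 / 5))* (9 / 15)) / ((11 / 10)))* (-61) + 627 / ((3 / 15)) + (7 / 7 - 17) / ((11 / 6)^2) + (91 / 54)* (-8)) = 0.03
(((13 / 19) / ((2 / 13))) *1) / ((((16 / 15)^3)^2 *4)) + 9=9.75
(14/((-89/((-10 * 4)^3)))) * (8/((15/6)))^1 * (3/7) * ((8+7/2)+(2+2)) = 19046400/89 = 214004.49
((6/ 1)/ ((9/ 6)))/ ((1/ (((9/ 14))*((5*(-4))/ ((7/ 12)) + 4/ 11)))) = -47016/ 539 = -87.23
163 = 163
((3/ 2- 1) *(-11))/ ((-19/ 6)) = 33/ 19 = 1.74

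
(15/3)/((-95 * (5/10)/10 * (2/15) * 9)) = -50/57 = -0.88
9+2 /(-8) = 35 /4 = 8.75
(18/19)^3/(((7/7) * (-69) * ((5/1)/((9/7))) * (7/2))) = -34992/38650465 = -0.00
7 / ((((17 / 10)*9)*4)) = 35 / 306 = 0.11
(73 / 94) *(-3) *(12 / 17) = -1314 / 799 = -1.64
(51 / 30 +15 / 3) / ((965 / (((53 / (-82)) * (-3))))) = 10653 / 791300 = 0.01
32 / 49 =0.65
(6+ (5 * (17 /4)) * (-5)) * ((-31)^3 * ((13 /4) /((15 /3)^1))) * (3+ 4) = 1087103381 /80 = 13588792.26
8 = 8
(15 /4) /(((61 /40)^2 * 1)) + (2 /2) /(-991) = 5942279 /3687511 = 1.61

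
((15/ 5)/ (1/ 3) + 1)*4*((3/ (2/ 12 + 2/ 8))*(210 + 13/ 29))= 60609.10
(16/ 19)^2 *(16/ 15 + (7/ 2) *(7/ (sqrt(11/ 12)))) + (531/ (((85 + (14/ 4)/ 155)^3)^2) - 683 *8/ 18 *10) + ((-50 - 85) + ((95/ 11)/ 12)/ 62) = -47094489515677871408483623129689670039/ 14857301654225899520791404601349640 + 12544 *sqrt(33)/ 3971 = -3151.64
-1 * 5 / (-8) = 5 / 8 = 0.62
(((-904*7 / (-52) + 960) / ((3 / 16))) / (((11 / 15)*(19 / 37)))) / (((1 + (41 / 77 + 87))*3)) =291364640 / 5051397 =57.68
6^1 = 6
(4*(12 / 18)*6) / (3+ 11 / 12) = 192 / 47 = 4.09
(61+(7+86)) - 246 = -92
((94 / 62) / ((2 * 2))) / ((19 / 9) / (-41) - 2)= -17343 / 93868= -0.18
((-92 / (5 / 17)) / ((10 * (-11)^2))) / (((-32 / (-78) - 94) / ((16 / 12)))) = 20332 / 5520625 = 0.00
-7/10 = -0.70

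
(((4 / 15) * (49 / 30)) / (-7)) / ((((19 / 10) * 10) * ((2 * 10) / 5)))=-7 / 8550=-0.00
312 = 312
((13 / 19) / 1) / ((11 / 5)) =65 / 209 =0.31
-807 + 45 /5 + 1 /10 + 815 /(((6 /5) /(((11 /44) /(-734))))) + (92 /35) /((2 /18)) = -477509801 /616560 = -774.47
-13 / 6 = -2.17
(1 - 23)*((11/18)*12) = -484/3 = -161.33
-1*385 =-385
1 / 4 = 0.25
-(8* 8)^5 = -1073741824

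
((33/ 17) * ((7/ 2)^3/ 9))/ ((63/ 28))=3773/ 918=4.11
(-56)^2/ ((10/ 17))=26656/ 5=5331.20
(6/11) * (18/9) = 12/11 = 1.09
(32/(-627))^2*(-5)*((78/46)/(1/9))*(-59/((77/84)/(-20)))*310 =-876515328000/11051293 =-79313.37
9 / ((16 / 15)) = 135 / 16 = 8.44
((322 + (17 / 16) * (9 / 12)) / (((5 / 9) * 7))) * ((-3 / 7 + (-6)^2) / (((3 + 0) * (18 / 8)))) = 1714697 / 3920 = 437.42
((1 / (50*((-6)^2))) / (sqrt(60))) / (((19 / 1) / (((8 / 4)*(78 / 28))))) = 13*sqrt(15) / 2394000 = 0.00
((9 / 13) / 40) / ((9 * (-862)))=-1 / 448240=-0.00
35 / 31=1.13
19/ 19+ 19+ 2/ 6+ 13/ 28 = 1747/ 84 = 20.80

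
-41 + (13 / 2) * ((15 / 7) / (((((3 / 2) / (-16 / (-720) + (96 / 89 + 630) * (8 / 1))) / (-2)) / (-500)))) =262857807113 / 5607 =46880293.76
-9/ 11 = -0.82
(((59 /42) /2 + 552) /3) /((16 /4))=46427 /1008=46.06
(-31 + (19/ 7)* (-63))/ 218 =-101/ 109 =-0.93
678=678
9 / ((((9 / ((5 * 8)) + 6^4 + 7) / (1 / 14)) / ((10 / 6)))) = 300 / 364903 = 0.00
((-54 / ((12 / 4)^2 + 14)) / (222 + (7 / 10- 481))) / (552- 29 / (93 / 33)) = 1860 / 110850593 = 0.00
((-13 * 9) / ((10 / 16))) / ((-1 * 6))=156 / 5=31.20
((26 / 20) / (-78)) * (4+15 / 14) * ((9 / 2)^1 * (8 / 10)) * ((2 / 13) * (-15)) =639 / 910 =0.70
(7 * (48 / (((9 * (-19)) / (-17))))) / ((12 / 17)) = 47.32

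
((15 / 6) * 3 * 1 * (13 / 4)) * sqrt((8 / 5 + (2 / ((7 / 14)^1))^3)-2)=39 * sqrt(1590) / 8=194.39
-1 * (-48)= 48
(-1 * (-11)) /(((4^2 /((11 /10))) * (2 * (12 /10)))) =121 /384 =0.32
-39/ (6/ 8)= -52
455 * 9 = 4095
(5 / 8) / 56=0.01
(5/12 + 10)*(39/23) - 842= -75839/92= -824.34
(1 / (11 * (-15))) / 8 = -0.00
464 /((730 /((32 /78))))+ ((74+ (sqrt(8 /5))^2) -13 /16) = 17092993 /227760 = 75.05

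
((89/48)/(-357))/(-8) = 89/137088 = 0.00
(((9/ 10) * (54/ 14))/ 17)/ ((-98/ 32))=-1944/ 29155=-0.07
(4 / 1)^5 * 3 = 3072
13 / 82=0.16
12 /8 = 3 /2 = 1.50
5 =5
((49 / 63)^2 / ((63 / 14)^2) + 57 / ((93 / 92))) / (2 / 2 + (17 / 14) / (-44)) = 7068417664 / 121831209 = 58.02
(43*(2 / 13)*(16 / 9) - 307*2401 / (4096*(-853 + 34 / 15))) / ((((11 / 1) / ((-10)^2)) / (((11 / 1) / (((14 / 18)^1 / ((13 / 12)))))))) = 261485156575 / 156807168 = 1667.56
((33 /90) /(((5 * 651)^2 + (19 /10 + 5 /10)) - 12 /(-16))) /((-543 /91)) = -286 /49312288161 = -0.00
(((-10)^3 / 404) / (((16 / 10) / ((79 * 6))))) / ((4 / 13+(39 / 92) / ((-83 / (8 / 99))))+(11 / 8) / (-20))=-9704687850000 / 3156798329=-3074.22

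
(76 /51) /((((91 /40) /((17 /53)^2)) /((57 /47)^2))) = 55969440 /564662371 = 0.10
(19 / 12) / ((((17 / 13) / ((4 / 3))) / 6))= 494 / 51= 9.69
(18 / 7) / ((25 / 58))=1044 / 175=5.97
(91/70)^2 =169/100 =1.69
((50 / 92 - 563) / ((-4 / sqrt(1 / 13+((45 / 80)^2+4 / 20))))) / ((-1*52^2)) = -0.04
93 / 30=31 / 10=3.10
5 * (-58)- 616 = -906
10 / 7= 1.43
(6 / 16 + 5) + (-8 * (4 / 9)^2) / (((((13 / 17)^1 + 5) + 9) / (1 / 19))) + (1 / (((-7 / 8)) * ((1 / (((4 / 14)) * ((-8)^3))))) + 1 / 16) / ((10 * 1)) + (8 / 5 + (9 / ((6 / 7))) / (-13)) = 180209294197 / 7874114976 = 22.89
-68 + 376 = 308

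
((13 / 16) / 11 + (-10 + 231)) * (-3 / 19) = -116727 / 3344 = -34.91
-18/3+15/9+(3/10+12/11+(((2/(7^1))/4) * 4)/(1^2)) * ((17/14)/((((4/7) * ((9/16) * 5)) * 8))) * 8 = -53128/17325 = -3.07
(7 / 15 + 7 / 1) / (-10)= -56 / 75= -0.75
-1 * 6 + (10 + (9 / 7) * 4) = 64 / 7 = 9.14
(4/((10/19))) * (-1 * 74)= -2812/5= -562.40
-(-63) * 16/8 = 126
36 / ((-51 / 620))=-7440 / 17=-437.65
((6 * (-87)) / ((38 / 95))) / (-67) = 1305 / 67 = 19.48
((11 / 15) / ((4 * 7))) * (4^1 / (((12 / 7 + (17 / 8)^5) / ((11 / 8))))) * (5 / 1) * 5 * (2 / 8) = 123904 / 6199329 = 0.02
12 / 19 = 0.63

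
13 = 13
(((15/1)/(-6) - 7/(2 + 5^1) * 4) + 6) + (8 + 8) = 31/2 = 15.50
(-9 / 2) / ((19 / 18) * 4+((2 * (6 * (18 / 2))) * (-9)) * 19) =81 / 332348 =0.00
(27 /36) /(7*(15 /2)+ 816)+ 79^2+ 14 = 7243291 /1158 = 6255.00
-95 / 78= -1.22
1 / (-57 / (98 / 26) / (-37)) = 2.45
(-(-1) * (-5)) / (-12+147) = -1 / 27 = -0.04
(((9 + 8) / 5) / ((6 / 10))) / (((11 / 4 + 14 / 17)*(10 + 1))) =1156 / 8019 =0.14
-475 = -475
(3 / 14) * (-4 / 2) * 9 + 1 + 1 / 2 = -33 / 14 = -2.36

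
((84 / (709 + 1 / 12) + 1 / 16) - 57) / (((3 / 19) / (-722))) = 53058281489 / 204216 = 259814.52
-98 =-98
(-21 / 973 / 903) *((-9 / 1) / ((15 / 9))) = 27 / 209195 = 0.00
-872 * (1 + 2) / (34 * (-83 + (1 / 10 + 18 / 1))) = 13080 / 11033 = 1.19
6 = 6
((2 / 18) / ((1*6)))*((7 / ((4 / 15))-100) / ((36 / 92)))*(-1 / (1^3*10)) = 1357 / 3888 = 0.35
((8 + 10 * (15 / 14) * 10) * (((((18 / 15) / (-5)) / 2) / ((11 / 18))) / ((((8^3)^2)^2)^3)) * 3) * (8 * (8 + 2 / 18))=-264771 / 19521819243514732783049229362790400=-0.00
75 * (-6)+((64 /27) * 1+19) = -11573 /27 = -428.63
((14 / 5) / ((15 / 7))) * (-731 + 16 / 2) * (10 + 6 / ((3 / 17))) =-1039192 / 25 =-41567.68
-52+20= -32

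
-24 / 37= -0.65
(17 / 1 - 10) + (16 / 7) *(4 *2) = 177 / 7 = 25.29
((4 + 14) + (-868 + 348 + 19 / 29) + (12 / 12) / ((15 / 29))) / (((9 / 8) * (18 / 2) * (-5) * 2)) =868976 / 176175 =4.93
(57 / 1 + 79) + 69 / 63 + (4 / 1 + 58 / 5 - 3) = 15718 / 105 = 149.70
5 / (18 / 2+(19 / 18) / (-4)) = 0.57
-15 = -15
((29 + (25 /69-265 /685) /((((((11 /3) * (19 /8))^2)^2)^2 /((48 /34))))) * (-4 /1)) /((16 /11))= -79.75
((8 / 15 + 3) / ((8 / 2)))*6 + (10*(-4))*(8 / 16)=-147 / 10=-14.70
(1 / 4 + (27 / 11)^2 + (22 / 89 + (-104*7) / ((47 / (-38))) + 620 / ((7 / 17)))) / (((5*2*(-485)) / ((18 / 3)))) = -2.60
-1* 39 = -39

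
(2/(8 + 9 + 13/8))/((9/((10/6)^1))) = 80/4023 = 0.02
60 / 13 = 4.62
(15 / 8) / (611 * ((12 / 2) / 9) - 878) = -45 / 11296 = -0.00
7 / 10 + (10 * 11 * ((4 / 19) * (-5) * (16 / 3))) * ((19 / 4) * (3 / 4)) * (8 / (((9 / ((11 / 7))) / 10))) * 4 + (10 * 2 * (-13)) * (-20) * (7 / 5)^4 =-324272387 / 3150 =-102943.61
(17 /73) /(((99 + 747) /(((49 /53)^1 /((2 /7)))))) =0.00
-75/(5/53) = -795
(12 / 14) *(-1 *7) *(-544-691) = 7410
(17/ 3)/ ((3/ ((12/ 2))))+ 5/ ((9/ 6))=14.67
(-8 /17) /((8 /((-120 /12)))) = 10 /17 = 0.59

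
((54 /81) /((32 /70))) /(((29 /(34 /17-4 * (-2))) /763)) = 133525 /348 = 383.69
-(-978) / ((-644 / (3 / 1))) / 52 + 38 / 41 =576125 / 686504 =0.84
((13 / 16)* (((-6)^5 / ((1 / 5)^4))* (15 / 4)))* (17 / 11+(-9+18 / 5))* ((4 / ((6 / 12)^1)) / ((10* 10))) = 50228100 / 11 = 4566190.91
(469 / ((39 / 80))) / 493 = 37520 / 19227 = 1.95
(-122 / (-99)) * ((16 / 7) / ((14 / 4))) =3904 / 4851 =0.80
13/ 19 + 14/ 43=825/ 817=1.01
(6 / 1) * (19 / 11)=114 / 11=10.36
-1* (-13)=13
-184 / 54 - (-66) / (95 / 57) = 4886 / 135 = 36.19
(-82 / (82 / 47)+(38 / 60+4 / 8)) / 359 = -688 / 5385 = -0.13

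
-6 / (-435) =2 / 145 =0.01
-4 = -4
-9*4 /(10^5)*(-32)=0.01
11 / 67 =0.16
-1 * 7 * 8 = -56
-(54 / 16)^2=-729 / 64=-11.39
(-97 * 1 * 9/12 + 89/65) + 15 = -14659/260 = -56.38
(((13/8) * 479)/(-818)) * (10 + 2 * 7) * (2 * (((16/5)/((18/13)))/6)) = -323804/18405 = -17.59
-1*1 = -1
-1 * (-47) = 47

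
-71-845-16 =-932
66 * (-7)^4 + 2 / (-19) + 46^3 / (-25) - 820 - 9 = 73028141 / 475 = 153743.45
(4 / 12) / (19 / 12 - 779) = -4 / 9329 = -0.00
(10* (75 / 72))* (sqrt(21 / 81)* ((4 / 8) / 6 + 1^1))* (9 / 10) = 325* sqrt(21) / 288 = 5.17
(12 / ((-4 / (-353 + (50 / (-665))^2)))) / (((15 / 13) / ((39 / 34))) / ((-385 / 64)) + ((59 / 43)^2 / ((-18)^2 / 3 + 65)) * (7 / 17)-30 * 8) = -189366700554855681 / 42945753866006411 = -4.41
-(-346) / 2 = 173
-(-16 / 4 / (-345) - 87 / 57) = 9929 / 6555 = 1.51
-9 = -9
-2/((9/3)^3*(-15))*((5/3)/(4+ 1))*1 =2/1215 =0.00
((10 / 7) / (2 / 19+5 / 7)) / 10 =0.17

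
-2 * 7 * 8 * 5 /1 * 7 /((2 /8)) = -15680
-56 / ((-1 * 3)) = 56 / 3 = 18.67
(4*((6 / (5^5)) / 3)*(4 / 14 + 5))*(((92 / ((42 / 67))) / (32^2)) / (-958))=-0.00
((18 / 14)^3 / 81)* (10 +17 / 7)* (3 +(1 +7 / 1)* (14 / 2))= 46197 / 2401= 19.24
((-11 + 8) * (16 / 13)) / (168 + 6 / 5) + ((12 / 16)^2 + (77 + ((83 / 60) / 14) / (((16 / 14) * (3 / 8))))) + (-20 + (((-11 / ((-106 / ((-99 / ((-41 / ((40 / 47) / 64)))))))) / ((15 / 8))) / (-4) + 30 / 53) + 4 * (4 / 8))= 57678757943 / 955946160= 60.34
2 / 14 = 1 / 7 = 0.14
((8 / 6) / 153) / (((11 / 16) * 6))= 0.00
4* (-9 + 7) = -8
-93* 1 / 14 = -93 / 14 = -6.64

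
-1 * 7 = -7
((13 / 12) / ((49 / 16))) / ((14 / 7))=0.18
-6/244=-3/122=-0.02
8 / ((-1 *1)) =-8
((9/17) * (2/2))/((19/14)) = 126/323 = 0.39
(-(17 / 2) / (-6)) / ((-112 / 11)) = -187 / 1344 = -0.14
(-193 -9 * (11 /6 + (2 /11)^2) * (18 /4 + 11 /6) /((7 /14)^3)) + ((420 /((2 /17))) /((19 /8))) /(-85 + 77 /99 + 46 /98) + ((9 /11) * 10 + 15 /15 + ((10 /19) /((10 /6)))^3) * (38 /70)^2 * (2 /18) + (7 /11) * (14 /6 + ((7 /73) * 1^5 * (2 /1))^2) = -30224286512057347 /28507776436755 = -1060.21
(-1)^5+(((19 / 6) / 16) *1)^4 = -84804335 / 84934656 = -1.00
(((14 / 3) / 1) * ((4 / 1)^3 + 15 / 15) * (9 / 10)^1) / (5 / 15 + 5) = 819 / 16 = 51.19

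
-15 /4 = -3.75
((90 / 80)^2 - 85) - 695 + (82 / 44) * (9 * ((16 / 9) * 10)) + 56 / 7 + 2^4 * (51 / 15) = -1471897 / 3520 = -418.15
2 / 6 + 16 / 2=25 / 3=8.33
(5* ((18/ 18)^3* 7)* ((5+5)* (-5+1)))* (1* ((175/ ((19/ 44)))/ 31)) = -18302.21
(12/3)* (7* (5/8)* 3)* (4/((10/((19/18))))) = 133/6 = 22.17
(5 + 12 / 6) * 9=63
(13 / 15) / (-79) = -13 / 1185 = -0.01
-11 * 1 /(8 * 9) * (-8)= 1.22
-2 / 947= -0.00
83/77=1.08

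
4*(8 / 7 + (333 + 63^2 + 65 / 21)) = 361724 / 21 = 17224.95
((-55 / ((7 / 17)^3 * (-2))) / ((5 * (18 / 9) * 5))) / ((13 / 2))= 54043 / 44590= 1.21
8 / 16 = 1 / 2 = 0.50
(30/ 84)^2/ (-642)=-25/ 125832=-0.00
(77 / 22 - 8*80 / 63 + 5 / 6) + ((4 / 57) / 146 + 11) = 452204 / 87381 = 5.18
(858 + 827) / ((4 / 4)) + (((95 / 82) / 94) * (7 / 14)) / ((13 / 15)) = 1685.01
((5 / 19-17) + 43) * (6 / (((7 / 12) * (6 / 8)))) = 47904 / 133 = 360.18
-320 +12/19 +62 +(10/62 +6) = -147961/589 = -251.21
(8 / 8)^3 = 1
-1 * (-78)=78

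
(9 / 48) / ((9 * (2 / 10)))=5 / 48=0.10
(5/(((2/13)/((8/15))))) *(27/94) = 234/47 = 4.98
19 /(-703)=-1 /37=-0.03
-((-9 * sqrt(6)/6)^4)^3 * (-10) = 1937102445/32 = 60534451.41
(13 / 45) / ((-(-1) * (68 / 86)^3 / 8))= 1033591 / 221085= 4.68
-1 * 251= -251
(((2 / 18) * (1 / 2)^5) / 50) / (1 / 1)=1 / 14400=0.00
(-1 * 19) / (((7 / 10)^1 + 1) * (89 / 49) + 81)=-9310 / 41203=-0.23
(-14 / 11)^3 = -2744 / 1331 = -2.06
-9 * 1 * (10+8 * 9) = -738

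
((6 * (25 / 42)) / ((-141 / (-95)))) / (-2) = -2375 / 1974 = -1.20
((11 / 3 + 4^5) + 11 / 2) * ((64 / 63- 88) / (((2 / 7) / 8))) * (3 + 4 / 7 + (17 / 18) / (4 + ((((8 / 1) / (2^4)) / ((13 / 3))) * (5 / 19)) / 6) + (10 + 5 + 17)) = -606470462099920 / 6730857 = -90103008.00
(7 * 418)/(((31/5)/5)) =2359.68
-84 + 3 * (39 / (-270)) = -84.43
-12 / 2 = -6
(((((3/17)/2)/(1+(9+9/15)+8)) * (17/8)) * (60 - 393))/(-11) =0.31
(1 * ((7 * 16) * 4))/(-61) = -448/61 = -7.34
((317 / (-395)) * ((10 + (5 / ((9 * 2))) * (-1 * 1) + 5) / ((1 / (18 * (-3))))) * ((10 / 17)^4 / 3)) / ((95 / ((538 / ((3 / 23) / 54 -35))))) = -4.12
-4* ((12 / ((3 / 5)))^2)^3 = -256000000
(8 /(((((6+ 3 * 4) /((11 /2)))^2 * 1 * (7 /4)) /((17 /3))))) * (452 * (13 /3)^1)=24173864 /5103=4737.19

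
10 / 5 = 2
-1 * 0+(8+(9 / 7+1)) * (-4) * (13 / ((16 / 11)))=-2574 / 7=-367.71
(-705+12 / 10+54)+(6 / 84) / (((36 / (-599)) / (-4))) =-406379 / 630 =-645.05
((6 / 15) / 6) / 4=1 / 60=0.02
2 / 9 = 0.22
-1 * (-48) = 48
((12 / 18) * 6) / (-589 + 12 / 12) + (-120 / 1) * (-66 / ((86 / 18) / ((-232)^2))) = 563976483797 / 6321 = 89222667.90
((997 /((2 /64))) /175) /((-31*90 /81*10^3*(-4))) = 8973 /6781250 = 0.00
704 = 704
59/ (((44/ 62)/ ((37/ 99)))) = 67673/ 2178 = 31.07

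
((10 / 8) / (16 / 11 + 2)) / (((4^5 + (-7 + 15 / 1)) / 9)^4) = 4455 / 2128518152192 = 0.00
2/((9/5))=10/9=1.11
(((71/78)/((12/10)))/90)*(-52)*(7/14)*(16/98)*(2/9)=-0.01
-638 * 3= -1914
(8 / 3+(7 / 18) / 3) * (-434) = -32767 / 27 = -1213.59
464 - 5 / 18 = 8347 / 18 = 463.72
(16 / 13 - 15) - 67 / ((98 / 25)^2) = -2263491 / 124852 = -18.13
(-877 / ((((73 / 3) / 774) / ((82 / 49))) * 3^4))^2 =38249326636816 / 115154361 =332157.00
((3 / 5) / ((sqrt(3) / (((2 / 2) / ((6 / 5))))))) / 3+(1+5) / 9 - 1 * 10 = -28 / 3+sqrt(3) / 18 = -9.24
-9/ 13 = -0.69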